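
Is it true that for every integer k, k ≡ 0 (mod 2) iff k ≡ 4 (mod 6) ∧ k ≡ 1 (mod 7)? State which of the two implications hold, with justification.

(⟹) This fails: k = 0 gives 0 ≡ 0 (mod 2) but 0 ≡ 0 (mod 6), so the conjunction on the right does not hold.

(⟸) Conversely, if k ≡ 4 (mod 6) and k ≡ 1 (mod 7), then by the Chinese remainder theorem k ≡ 22 (mod 42). Since 22 ≡ 0 (mod 2) and 2 ∣ 42, we get k ≡ 0 (mod 2).

Only the reverse direction holds.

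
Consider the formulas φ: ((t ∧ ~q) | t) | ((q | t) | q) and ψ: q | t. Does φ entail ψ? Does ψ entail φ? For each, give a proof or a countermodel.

(←) Assume the antecedent. If q is true, ((t ∧ ~q) | t) | ((q | t) | q) reduces to true regardless of the other variables. If q is false, the antecedent forces (q = F, t = T), and ((t ∧ ~q) | t) | ((q | t) | q) holds there. Either way ((t ∧ ~q) | t) | ((q | t) | q) holds.

(→) Assume the antecedent. If q is true, q | t reduces to true regardless of the other variables. If q is false, the antecedent forces (q = F, t = T), and q | t holds there. Either way q | t holds.

The biconditional holds.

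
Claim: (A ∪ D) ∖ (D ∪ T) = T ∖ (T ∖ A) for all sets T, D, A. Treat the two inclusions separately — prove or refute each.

(⊆) This inclusion fails. Take T = ∅, D = ∅, A = {1}; then 1 ∈ (A ∪ D) ∖ (D ∪ T) but 1 ∉ T ∖ (T ∖ A).

(⊇) This inclusion fails. Take T = {1}, D = ∅, A = {1}; then 1 ∈ T ∖ (T ∖ A) but 1 ∉ (A ∪ D) ∖ (D ∪ T).

Both inclusions fail.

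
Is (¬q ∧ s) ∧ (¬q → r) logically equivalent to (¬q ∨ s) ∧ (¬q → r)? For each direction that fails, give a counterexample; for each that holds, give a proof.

Not equivalent: only (⇒) holds.

[⇐] This fails. Under r = T, s = F, q = F, the left side is false but the right side is true.

[⇒] Assume the antecedent. If r is true, the antecedent forces (r = T, s = T, q = F), and (¬q ∨ s) ∧ (¬q → r) holds there. If r is false, the antecedent cannot hold. Either way (¬q ∨ s) ∧ (¬q → r) holds.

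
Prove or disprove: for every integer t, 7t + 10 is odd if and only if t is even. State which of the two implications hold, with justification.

(⇒) fails and (⇐) fails.

[⇒] This fails: t = 7 gives 7t + 10 = 59, which is odd, but 7 is odd, not even.

[⇐] This also fails: t = 6 is even, but 7t + 10 = 52 is even, not odd.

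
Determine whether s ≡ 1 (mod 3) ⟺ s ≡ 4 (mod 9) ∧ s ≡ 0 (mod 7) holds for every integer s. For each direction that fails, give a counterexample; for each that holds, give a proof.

[⇒] This fails: s = 1 gives 1 ≡ 1 (mod 3) but 1 ≡ 1 (mod 9), so the conjunction on the right does not hold.

[⇐] Conversely, if s ≡ 4 (mod 9) and s ≡ 0 (mod 7), then by the Chinese remainder theorem s ≡ 49 (mod 63). Since 49 ≡ 1 (mod 3) and 3 ∣ 63, we get s ≡ 1 (mod 3).

Only the converse holds.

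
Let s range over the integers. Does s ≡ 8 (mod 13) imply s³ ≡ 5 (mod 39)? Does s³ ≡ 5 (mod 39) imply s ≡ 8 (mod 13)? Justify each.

(→) This fails: take s = 21. Then 21 ≡ 8 (mod 13), but 21³ = 9261 ≡ 18 (mod 39), not 5.

(←) This fails: take s = 11. Then 11³ = 1331 ≡ 5 (mod 39), yet 11 ≡ 11 (mod 13), not 8.

(⇒) fails and (⇐) fails.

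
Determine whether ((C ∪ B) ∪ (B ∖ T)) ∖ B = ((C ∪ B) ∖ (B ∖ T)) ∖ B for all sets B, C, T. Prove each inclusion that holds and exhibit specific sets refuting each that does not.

Both inclusions hold.

(⟹) Let x ∈ ((C ∪ B) ∪ (B ∖ T)) ∖ B. Then either x ∈ C and x ∉ B, T; or x ∈ C ∩ T and x ∉ B. In each case x ∈ ((C ∪ B) ∖ (B ∖ T)) ∖ B, so ((C ∪ B) ∪ (B ∖ T)) ∖ B ⊆ ((C ∪ B) ∖ (B ∖ T)) ∖ B.

(⟸) Let x ∈ ((C ∪ B) ∖ (B ∖ T)) ∖ B. Then either x ∈ C and x ∉ B, T; or x ∈ C ∩ T and x ∉ B. In each case x ∈ ((C ∪ B) ∪ (B ∖ T)) ∖ B, so ((C ∪ B) ∖ (B ∖ T)) ∖ B ⊆ ((C ∪ B) ∪ (B ∖ T)) ∖ B.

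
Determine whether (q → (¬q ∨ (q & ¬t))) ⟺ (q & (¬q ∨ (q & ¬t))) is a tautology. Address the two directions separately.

Not equivalent: only (⇐) holds.

(→) This fails. Under t = F, q = F, the left side is true but the right side is false.

(←) Assume the antecedent. If t is true, the antecedent cannot hold. If t is false, q → (¬q ∨ (q & ¬t)) reduces to true regardless of the other variables. Either way q → (¬q ∨ (q & ¬t)) holds.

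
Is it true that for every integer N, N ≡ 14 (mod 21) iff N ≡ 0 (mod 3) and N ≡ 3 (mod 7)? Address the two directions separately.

[⇒] This fails: N = 14 gives 14 ≡ 14 (mod 21) but 14 ≡ 2 (mod 3), so the conjunction on the right does not hold.

[⇐] This fails: N = 3 satisfies both congruences on the right (3 ≡ 0 mod 3 and 3 ≡ 3 mod 7) yet 3 ≡ 3 (mod 21), not 14.

Both directions fail.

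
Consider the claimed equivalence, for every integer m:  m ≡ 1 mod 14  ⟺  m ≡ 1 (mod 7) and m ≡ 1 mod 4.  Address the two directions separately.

(→) This fails: m = 15 gives 15 ≡ 1 (mod 14) but 15 ≡ 3 (mod 4), so the conjunction on the right does not hold.

(←) Conversely, if m ≡ 1 (mod 7) and m ≡ 1 (mod 4), then by the Chinese remainder theorem m ≡ 1 (mod 28). Since 1 ≡ 1 (mod 14) and 14 ∣ 28, we get m ≡ 1 (mod 14).

Only the converse holds.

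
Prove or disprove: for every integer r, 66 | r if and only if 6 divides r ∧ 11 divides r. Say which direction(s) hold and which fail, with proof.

(⇐) Suppose 6 ∣ r and 11 ∣ r. Any common multiple of 6 and 11 is a multiple of their lcm; here gcd(6, 11) = 1, so lcm(6, 11) = 6·11 = 66, so 66 ∣ r.

(⇒) If 66 ∣ r, write r = 66q. Since 66 = 11·6, r = 6·(11q), so 6 ∣ r; and since 66 = 6·11, r = 11·(6q), so 11 ∣ r.

Both directions hold; the statement is true.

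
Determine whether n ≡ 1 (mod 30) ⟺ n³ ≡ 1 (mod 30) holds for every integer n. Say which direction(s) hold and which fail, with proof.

(←) Suppose n³ ≡ 1 (mod 30). The only residue r in {0, …, 29} with r³ ≡ 1 (mod 30) is r = 1, so n ≡ 1 (mod 30).

(→) Suppose n ≡ 1 (mod 30). Write n = 30j + 1. Then (30j + 1)³ = 27000j³ + 2700j² + 90j + 1 = 30(900j³ + 90j² + 3j) + 1, so n³ ≡ 1 (mod 30).

The biconditional holds.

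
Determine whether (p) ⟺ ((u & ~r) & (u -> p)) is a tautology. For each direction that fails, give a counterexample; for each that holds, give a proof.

Only the converse holds.

(→) This fails. Under p = T, u = F, r = F, the left side is true but the right side is false.

(←) Assume the antecedent. If p is true, p reduces to true regardless of the other variables. If p is false, the antecedent cannot hold. Either way p holds.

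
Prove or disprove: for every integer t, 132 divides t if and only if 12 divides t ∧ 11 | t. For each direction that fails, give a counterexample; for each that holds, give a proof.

Equivalent; both directions hold.

(→) If 132 ∣ t, write t = 132q. Since 132 = 11·12, t = 12·(11q), so 12 ∣ t; and since 132 = 12·11, t = 11·(12q), so 11 ∣ t.

(←) Suppose 12 ∣ t and 11 ∣ t. Any common multiple of 12 and 11 is a multiple of their lcm; here gcd(12, 11) = 1, so lcm(12, 11) = 12·11 = 132, so 132 ∣ t.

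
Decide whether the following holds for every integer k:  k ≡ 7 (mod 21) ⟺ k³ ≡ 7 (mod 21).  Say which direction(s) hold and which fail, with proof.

(⟹) Suppose k ≡ 7 (mod 21). Write k = 21j + 7. Then (21j + 7)³ = 9261j³ + 9261j² + 3087j + 343 = 21(441j³ + 441j² + 147j + 16) + 7, so k³ ≡ 7 (mod 21).

(⟸) Conversely, suppose k³ ≡ 7 (mod 21). The only residue r in {0, …, 20} with r³ ≡ 7 (mod 21) is r = 7, so k ≡ 7 (mod 21).

Equivalent; both directions hold.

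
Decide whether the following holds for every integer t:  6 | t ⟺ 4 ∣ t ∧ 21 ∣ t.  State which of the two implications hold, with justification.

(⇒) fails; (⇐) holds.

[⇒] This fails: take t = 6. Certainly 6 ∣ 6, but 4 ∤ 6.

[⇐] Suppose 4 ∣ t and 21 ∣ t. Any common multiple of 4 and 21 is a multiple of their lcm; here gcd(4, 21) = 1, so lcm(4, 21) = 4·21 = 84, so 84 ∣ t. Since 6 ∣ 84, it follows that 6 ∣ t.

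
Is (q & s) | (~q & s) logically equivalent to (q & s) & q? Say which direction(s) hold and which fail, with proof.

(←) Assume the antecedent. If s is true, (q & s) | (~q & s) reduces to true regardless of the other variables. If s is false, the antecedent cannot hold. Either way (q & s) | (~q & s) holds.

(→) This fails. Under s = T, q = F, the left side is true but the right side is false.

Only the converse holds.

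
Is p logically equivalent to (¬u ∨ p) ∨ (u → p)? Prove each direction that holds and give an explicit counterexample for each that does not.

[⇒] Assume the antecedent. If p is true, (¬u ∨ p) ∨ (u → p) reduces to true regardless of the other variables. If p is false, the antecedent cannot hold. Either way (¬u ∨ p) ∨ (u → p) holds.

[⇐] This fails. Under p = F, u = F, the left side is false but the right side is true.

(⇒) holds; (⇐) fails.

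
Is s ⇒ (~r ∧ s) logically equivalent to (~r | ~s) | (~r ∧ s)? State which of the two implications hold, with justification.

Both directions hold.

(→) Assume the antecedent. If s is true, the antecedent forces (s = T, r = F), and (~r | ~s) | (~r ∧ s) holds there. If s is false, (~r | ~s) | (~r ∧ s) reduces to true regardless of the other variables. Either way (~r | ~s) | (~r ∧ s) holds.

(←) Assume the antecedent. If s is true, the antecedent forces (s = T, r = F), and s ⇒ (~r ∧ s) holds there. If s is false, s ⇒ (~r ∧ s) reduces to true regardless of the other variables. Either way s ⇒ (~r ∧ s) holds.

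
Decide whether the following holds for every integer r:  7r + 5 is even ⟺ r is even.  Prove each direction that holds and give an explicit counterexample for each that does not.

[⇒] This fails: r = 5 gives 7r + 5 = 40, which is even, but 5 is odd, not even.

[⇐] This also fails: r = 6 is even, but 7r + 5 = 47 is odd, not even.

Neither implication holds.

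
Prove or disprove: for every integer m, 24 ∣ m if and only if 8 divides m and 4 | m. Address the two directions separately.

Converse. This fails: take m = 8. Both 8 ∣ 8 and 4 ∣ 8, yet 8 is not a multiple of 24 (since 8 = 0·24 + 8), so 24 ∤ 8.

Forward direction. If 24 ∣ m, write m = 24q. Since 24 = 3·8, m = 8·(3q), so 8 ∣ m; and since 24 = 6·4, m = 4·(6q), so 4 ∣ m.

Only the forward direction holds.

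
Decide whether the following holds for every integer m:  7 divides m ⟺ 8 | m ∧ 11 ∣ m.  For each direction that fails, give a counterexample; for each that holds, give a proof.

Neither implication holds.

[⇒] This fails: take m = 7. Certainly 7 ∣ 7, but 8 ∤ 7.

[⇐] This fails: take m = 88. Both 8 ∣ 88 and 11 ∣ 88, yet 88 is not a multiple of 7 (since 88 = 12·7 + 4), so 7 ∤ 88.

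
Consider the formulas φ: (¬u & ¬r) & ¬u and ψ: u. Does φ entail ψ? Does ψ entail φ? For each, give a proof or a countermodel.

(⟹) This fails. Under r = F, u = F, the left side is true but the right side is false.

(⟸) This fails. Under r = F, u = T, the left side is false but the right side is true.

Neither direction holds.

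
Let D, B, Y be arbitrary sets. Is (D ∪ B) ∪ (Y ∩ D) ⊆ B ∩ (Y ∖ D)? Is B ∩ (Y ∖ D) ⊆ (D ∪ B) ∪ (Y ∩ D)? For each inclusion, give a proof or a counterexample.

The sets are not equal: only the reverse inclusion holds.

(⟹) This inclusion fails. Take D = {1}, B = ∅, Y = ∅; then 1 ∈ (D ∪ B) ∪ (Y ∩ D) but 1 ∉ B ∩ (Y ∖ D).

(⟸) Let x ∈ B ∩ (Y ∖ D). Then x ∈ B ∩ Y and x ∉ D, from which x ∈ (D ∪ B) ∪ (Y ∩ D).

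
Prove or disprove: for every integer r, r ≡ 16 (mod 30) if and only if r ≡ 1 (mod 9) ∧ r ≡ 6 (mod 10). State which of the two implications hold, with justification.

[⇒] This fails: r = 16 gives 16 ≡ 16 (mod 30) but 16 ≡ 7 (mod 9), so the conjunction on the right does not hold.

[⇐] Conversely, if r ≡ 1 (mod 9) and r ≡ 6 (mod 10), then by the Chinese remainder theorem r ≡ 46 (mod 90). Since 46 ≡ 16 (mod 30) and 30 ∣ 90, we get r ≡ 16 (mod 30).

Not equivalent: only (⇐) holds.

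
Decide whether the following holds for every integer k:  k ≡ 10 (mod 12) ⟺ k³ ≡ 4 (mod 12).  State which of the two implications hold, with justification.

The forward direction holds; the converse fails.

[⇐] This fails: take k = 4. Then 4³ = 64 ≡ 4 (mod 12), yet 4 ≡ 4 (mod 12), not 10.

[⇒] Suppose k ≡ 10 (mod 12). Write k = 12j + 10. Then (12j + 10)³ = 1728j³ + 4320j² + 3600j + 1000 = 12(144j³ + 360j² + 300j + 83) + 4, so k³ ≡ 4 (mod 12).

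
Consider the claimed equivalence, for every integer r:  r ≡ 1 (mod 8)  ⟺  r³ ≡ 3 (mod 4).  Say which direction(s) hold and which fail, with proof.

Both directions fail.

(⇒) This fails: take r = 1. Then 1 ≡ 1 (mod 8), but 1³ = 1 ≡ 1 (mod 4), not 3.

(⇐) This fails: take r = 3. Then 3³ = 27 ≡ 3 (mod 4), yet 3 ≡ 3 (mod 8), not 1.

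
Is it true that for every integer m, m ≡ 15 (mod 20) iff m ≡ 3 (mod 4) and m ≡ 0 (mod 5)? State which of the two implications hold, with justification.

Both directions hold; the statement is true.

(→) Suppose m ≡ 15 (mod 20); write m = 20j + 15. Since 4 ∣ 20, reducing mod 4 gives m ≡ 15 ≡ 3 (mod 4); since 5 ∣ 20, reducing mod 5 gives m ≡ 15 ≡ 0 (mod 5).

(←) Conversely, if m ≡ 3 (mod 4) and m ≡ 0 (mod 5), then by the Chinese remainder theorem m ≡ 15 (mod 20). This is exactly m ≡ 15 (mod 20).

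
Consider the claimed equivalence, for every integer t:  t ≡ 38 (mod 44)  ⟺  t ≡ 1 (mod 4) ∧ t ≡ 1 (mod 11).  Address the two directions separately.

(⇒) This fails: t = 38 gives 38 ≡ 38 (mod 44) but 38 ≡ 2 (mod 4), so the conjunction on the right does not hold.

(⇐) This fails: t = 1 satisfies both congruences on the right (1 ≡ 1 mod 4 and 1 ≡ 1 mod 11) yet 1 ≡ 1 (mod 44), not 38.

(⇒) fails and (⇐) fails.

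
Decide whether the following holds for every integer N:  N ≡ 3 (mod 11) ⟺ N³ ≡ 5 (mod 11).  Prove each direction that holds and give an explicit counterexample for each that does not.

Both implications hold.

(⇒) Suppose N ≡ 3 (mod 11). Write N = 11j + 3. Then (11j + 3)³ = 1331j³ + 1089j² + 297j + 27 = 11(121j³ + 99j² + 27j + 2) + 5, so N³ ≡ 5 (mod 11).

(⇐) Conversely, suppose N³ ≡ 5 (mod 11). The only residue r in {0, …, 10} with r³ ≡ 5 (mod 11) is r = 3, so N ≡ 3 (mod 11).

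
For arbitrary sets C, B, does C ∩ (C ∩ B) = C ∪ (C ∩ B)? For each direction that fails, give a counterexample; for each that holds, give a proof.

The sets are not equal: only the forward inclusion holds.

(⟹) Let x ∈ C ∩ (C ∩ B). Then x ∈ C ∩ B, from which x ∈ C ∪ (C ∩ B).

(⟸) This inclusion fails. Take C = {1}, B = ∅; then 1 ∈ C ∪ (C ∩ B) but 1 ∉ C ∩ (C ∩ B).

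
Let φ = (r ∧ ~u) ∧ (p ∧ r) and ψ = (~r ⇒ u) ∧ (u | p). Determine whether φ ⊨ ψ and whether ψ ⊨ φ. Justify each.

(⇒) Assume the antecedent. If u is true, the antecedent cannot hold. If u is false, the antecedent forces (u = F, r = T, p = T), and (~r ⇒ u) ∧ (u | p) holds there. Either way (~r ⇒ u) ∧ (u | p) holds.

(⇐) This fails. Under u = T, r = F, p = F, the left side is false but the right side is true.

Only the forward direction holds.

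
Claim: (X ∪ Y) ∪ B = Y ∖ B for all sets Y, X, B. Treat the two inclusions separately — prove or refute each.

The sets are not equal: only the reverse inclusion holds.

(⟹) This inclusion fails. Take Y = ∅, X = {1}, B = ∅; then 1 ∈ (X ∪ Y) ∪ B but 1 ∉ Y ∖ B.

(⟸) Let x ∈ Y ∖ B. Then either x ∈ Y and x ∉ X, B; or x ∈ Y ∩ X and x ∉ B. In each case x ∈ (X ∪ Y) ∪ B, so Y ∖ B ⊆ (X ∪ Y) ∪ B.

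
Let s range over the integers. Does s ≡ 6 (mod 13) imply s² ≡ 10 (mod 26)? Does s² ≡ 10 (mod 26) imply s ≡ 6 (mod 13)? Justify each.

(→) This fails: take s = 19. Then 19 ≡ 6 (mod 13), but 19² = 361 ≡ 23 (mod 26), not 10.

(←) This fails: take s = 20. Then 20² = 400 ≡ 10 (mod 26), yet 20 ≡ 7 (mod 13), not 6.

(⇒) fails and (⇐) fails.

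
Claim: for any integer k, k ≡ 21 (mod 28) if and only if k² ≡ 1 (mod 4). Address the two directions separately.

(→) Suppose k ≡ 21 (mod 28). Then k² ≡ 21² = 441 (mod 28), and since 4 ∣ 28, also k² ≡ 1 (mod 4).

(←) This fails: take k = 1. Then 1² = 1 ≡ 1 (mod 4), yet 1 ≡ 1 (mod 28), not 21.

(⇒) holds; (⇐) fails.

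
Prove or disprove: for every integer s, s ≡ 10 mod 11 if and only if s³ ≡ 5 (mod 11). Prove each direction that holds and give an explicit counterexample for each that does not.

Neither implication holds.

[⇒] This fails: take s = 10. Then 10 ≡ 10 (mod 11), but 10³ = 1000 ≡ 10 (mod 11), not 5.

[⇐] This fails: take s = 3. Then 3³ = 27 ≡ 5 (mod 11), yet 3 ≡ 3 (mod 11), not 10.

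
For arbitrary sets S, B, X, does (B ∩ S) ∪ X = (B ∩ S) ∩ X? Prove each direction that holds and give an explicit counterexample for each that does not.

(⊆) fails; (⊇) holds.

Forward inclusion. This inclusion fails. Take S = {1}, B = {1}, X = ∅; then 1 ∈ (B ∩ S) ∪ X but 1 ∉ (B ∩ S) ∩ X.

Reverse inclusion. Let x ∈ (B ∩ S) ∩ X. Then x ∈ S ∩ B ∩ X, from which x ∈ (B ∩ S) ∪ X.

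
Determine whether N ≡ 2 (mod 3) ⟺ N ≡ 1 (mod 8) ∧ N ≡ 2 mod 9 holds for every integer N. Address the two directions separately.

Forward direction. This fails: N = 2 gives 2 ≡ 2 (mod 3) but 2 ≡ 2 (mod 8), so the conjunction on the right does not hold.

Converse. If N ≡ 1 (mod 8) and N ≡ 2 (mod 9), then by the Chinese remainder theorem N ≡ 65 (mod 72). Since 65 ≡ 2 (mod 3) and 3 ∣ 72, we get N ≡ 2 (mod 3).

Only the reverse direction holds.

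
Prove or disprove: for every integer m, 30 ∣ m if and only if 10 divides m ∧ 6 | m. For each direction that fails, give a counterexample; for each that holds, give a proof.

(⟹) If 30 ∣ m, write m = 30q. Since 30 = 3·10, m = 10·(3q), so 10 ∣ m; and since 30 = 5·6, m = 6·(5q), so 6 ∣ m.

(⟸) Suppose 10 ∣ m and 6 ∣ m. Any common multiple of 10 and 6 is a multiple of their lcm; here lcm(10, 6) = 10·6/gcd(10, 6) = 60/2 = 30, so 30 ∣ m.

Equivalent; both directions hold.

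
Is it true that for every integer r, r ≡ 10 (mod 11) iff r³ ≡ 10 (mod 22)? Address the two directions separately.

Forward direction. This fails: take r = 21. Then 21 ≡ 10 (mod 11), but 21³ = 9261 ≡ 21 (mod 22), not 10.

Converse. The residues r modulo 22 with r³ ≡ 10 (mod 22) are exactly {10}, and each is ≡ 10 (mod 11).

Not equivalent: only (⇐) holds.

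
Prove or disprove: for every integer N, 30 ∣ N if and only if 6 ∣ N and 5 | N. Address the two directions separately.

Equivalent; both directions hold.

[⇒] If 30 ∣ N, write N = 30q. Since 30 = 5·6, N = 6·(5q), so 6 ∣ N; and since 30 = 6·5, N = 5·(6q), so 5 ∣ N.

[⇐] Suppose 6 ∣ N and 5 ∣ N. Any common multiple of 6 and 5 is a multiple of their lcm; here gcd(6, 5) = 1, so lcm(6, 5) = 6·5 = 30, so 30 ∣ N.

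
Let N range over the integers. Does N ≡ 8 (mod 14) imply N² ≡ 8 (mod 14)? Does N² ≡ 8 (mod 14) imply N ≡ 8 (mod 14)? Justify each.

[⇒] Suppose N ≡ 8 (mod 14). Write N = 14j + 8. Then (14j + 8)² = 196j² + 224j + 64 = 14(14j² + 16j + 4) + 8, so N² ≡ 8 (mod 14).

[⇐] This fails: take N = 6. Then 6² = 36 ≡ 8 (mod 14), yet 6 ≡ 6 (mod 14), not 8.

(⇒) holds; (⇐) fails.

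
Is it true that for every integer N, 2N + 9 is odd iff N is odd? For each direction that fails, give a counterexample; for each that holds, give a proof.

[⇒] This fails: take N = 2. Then 2N + 9 = 13, which is odd, yet N = 2 is even, not odd.

[⇐] Suppose N is odd. Since 2 is even, 2N is even for every N, so 2N + 9 has the same parity as 9, which is odd. Hence 2N + 9 is odd.

The forward direction fails; the converse holds.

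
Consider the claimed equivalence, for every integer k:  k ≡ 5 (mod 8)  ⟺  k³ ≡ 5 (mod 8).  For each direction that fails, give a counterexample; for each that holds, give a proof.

(⇒) Suppose k ≡ 5 (mod 8). Write k = 8j + 5. Then (8j + 5)³ = 512j³ + 960j² + 600j + 125 = 8(64j³ + 120j² + 75j + 15) + 5, so k³ ≡ 5 (mod 8).

(⇐) Conversely, suppose k³ ≡ 5 (mod 8). The only residue r in {0, …, 7} with r³ ≡ 5 (mod 8) is r = 5, so k ≡ 5 (mod 8).

Equivalent; both directions hold.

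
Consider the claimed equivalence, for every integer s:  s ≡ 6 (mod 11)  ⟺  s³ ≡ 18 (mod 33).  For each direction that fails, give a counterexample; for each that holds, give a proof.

(→) This fails: take s = 17. Then 17 ≡ 6 (mod 11), but 17³ = 4913 ≡ 29 (mod 33), not 18.

(←) Conversely, the residues r modulo 33 with r³ ≡ 18 (mod 33) are exactly {6}, and each is ≡ 6 (mod 11).

Only the reverse direction holds.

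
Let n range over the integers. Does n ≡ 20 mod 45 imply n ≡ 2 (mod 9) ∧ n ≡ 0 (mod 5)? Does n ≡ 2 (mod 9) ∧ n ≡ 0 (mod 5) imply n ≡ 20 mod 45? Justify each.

(→) Suppose n ≡ 20 (mod 45); write n = 45j + 20. Since 9 ∣ 45, reducing mod 9 gives n ≡ 20 ≡ 2 (mod 9); since 5 ∣ 45, reducing mod 5 gives n ≡ 20 ≡ 0 (mod 5).

(←) Conversely, if n ≡ 2 (mod 9) and n ≡ 0 (mod 5), then by the Chinese remainder theorem n ≡ 20 (mod 45). This is exactly n ≡ 20 (mod 45).

Both directions hold.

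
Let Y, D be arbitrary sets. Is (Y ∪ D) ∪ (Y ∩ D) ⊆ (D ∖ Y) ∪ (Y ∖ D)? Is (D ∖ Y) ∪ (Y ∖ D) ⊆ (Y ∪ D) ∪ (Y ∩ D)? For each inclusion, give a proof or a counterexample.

Forward inclusion. This inclusion fails. Take Y = {1}, D = {1}; then 1 ∈ (Y ∪ D) ∪ (Y ∩ D) but 1 ∉ (D ∖ Y) ∪ (Y ∖ D).

Reverse inclusion. Let x ∈ (D ∖ Y) ∪ (Y ∖ D). Then either x ∈ Y and x ∉ D; or x ∈ D and x ∉ Y. In each case x ∈ (Y ∪ D) ∪ (Y ∩ D), so (D ∖ Y) ∪ (Y ∖ D) ⊆ (Y ∪ D) ∪ (Y ∩ D).

The sets are not equal: only the reverse inclusion holds.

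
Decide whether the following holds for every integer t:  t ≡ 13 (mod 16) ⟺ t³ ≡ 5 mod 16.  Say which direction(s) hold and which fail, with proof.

Both directions hold.

(⇒) Suppose t ≡ 13 (mod 16). Write t = 16j + 13. Then (16j + 13)³ = 4096j³ + 9984j² + 8112j + 2197 = 16(256j³ + 624j² + 507j + 137) + 5, so t³ ≡ 5 (mod 16).

(⇐) Conversely, suppose t³ ≡ 5 (mod 16). The only residue r in {0, …, 15} with r³ ≡ 5 (mod 16) is r = 13, so t ≡ 13 (mod 16).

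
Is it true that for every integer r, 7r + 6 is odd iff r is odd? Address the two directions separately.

(⟹) Suppose 7r + 6 is odd. Since 7 is odd, 7r and r have the same parity, so 7r + 6 ≡ r + 6 (mod 2). As 6 is even, 7r + 6 is odd exactly when r is odd. Thus r is odd.

(⟸) Conversely, suppose r is odd; write r = 2j + 1. Then 7r + 6 = 7·(2j + 1) + 6 = 2·7j + 13, which is odd.

Both directions hold.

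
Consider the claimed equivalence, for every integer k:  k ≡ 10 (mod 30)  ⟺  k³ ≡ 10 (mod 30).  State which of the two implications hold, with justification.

[⇒] Suppose k ≡ 10 (mod 30). Write k = 30j + 10. Then (30j + 10)³ = 27000j³ + 27000j² + 9000j + 1000 = 30(900j³ + 900j² + 300j + 33) + 10, so k³ ≡ 10 (mod 30).

[⇐] Conversely, suppose k³ ≡ 10 (mod 30). The only residue r in {0, …, 29} with r³ ≡ 10 (mod 30) is r = 10, so k ≡ 10 (mod 30).

Both directions hold.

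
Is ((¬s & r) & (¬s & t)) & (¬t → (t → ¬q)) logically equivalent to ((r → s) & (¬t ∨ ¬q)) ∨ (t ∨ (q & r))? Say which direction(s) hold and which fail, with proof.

Not equivalent: only (⇒) holds.

(→) Assume the antecedent. If r is true, the antecedent forces (r = T, t = T, s = F, q = F) or (r = T, t = T, s = F, q = T), and the consequent holds there. If r is false, the antecedent cannot hold. Either way the consequent holds.

(←) This fails. Under r = F, t = F, s = F, q = F, the left side is false but the right side is true.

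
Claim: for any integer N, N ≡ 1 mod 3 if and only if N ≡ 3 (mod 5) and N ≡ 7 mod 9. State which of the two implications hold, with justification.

The forward direction fails; the converse holds.

(→) This fails: N = 1 gives 1 ≡ 1 (mod 3) but 1 ≡ 1 (mod 5), so the conjunction on the right does not hold.

(←) Conversely, if N ≡ 3 (mod 5) and N ≡ 7 (mod 9), then by the Chinese remainder theorem N ≡ 43 (mod 45). Since 43 ≡ 1 (mod 3) and 3 ∣ 45, we get N ≡ 1 (mod 3).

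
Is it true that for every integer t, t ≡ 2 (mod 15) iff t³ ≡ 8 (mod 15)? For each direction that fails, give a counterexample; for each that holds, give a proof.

Equivalent; both directions hold.

(⇐) Suppose t³ ≡ 8 (mod 15). The only residue r in {0, …, 14} with r³ ≡ 8 (mod 15) is r = 2, so t ≡ 2 (mod 15).

(⇒) Suppose t ≡ 2 (mod 15). Write t = 15j + 2. Then (15j + 2)³ = 3375j³ + 1350j² + 180j + 8 = 15(225j³ + 90j² + 12j) + 8, so t³ ≡ 8 (mod 15).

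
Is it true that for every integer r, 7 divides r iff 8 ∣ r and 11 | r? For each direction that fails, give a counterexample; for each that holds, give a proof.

[⇒] This fails: take r = 7. Certainly 7 ∣ 7, but 8 ∤ 7.

[⇐] This fails: take r = 88. Both 8 ∣ 88 and 11 ∣ 88, yet 88 is not a multiple of 7 (since 88 = 12·7 + 4), so 7 ∤ 88.

(⇒) fails and (⇐) fails.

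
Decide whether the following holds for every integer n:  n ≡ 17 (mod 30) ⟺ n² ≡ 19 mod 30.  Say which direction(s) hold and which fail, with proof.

(⇒) Suppose n ≡ 17 (mod 30). Write n = 30j + 17. Then (30j + 17)² = 900j² + 1020j + 289 = 30(30j² + 34j + 9) + 19, so n² ≡ 19 (mod 30).

(⇐) This fails: take n = 7. Then 7² = 49 ≡ 19 (mod 30), yet 7 ≡ 7 (mod 30), not 17.

Only the forward direction holds.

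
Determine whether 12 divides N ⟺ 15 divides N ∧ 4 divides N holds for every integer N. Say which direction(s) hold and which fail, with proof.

Forward direction. This fails: take N = 12. Certainly 12 ∣ 12, but 15 ∤ 12.

Converse. Suppose 15 ∣ N and 4 ∣ N. Any common multiple of 15 and 4 is a multiple of their lcm; here gcd(15, 4) = 1, so lcm(15, 4) = 15·4 = 60, so 60 ∣ N. Since 12 ∣ 60, it follows that 12 ∣ N.

The forward direction fails; the converse holds.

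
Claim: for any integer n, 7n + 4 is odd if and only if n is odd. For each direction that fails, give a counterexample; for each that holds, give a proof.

[⇒] Suppose 7n + 4 is odd. Since 7 is odd, 7n and n have the same parity, so 7n + 4 ≡ n + 4 (mod 2). As 4 is even, 7n + 4 is odd exactly when n is odd. Thus n is odd.

[⇐] Conversely, suppose n is odd; write n = 2j + 1. Then 7n + 4 = 7·(2j + 1) + 4 = 2·7j + 11, which is odd.

Both implications hold.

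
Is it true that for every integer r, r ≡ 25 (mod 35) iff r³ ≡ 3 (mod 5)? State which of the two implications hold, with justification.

(⇒) This fails: take r = 25. Then 25 ≡ 25 (mod 35), but 25³ = 15625 ≡ 0 (mod 5), not 3.

(⇐) This fails: take r = 2. Then 2³ = 8 ≡ 3 (mod 5), yet 2 ≡ 2 (mod 35), not 25.

(⇒) fails and (⇐) fails.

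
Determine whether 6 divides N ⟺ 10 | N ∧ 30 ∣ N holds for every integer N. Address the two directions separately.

Forward direction. This fails: take N = 6. Certainly 6 ∣ 6, but 10 ∤ 6.

Converse. Suppose 10 ∣ N and 30 ∣ N. Any common multiple of 10 and 30 is a multiple of their lcm; here lcm(10, 30) = 10·30/gcd(10, 30) = 300/10 = 30, so 30 ∣ N. Since 6 ∣ 30, it follows that 6 ∣ N.

Only the converse holds.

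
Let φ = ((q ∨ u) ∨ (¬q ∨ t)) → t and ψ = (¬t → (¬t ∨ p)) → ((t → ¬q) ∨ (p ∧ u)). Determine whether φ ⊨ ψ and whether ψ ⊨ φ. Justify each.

Both directions fail.

(⟹) This fails. Under q = T, t = T, p = F, u = F, the left side is true but the right side is false.

(⟸) This fails. Under q = F, t = F, p = F, u = F, the left side is false but the right side is true.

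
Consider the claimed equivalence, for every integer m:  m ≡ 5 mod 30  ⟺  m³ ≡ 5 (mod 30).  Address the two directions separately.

[⇒] Suppose m ≡ 5 mod 30. Write m = 30j + 5. Then (30j + 5)³ = 27000j³ + 13500j² + 2250j + 125 = 30(900j³ + 450j² + 75j + 4) + 5, so m³ ≡ 5 (mod 30).

[⇐] Conversely, suppose m³ ≡ 5 (mod 30). The only residue r in {0, …, 29} with r³ ≡ 5 (mod 30) is r = 5, so m ≡ 5 (mod 30).

Both implications hold.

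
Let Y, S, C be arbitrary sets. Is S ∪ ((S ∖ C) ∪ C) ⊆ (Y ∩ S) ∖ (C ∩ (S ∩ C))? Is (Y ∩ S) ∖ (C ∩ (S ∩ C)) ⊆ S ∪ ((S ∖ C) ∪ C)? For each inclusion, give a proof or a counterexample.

Reverse inclusion. Let x ∈ (Y ∩ S) ∖ (C ∩ (S ∩ C)). Then x ∈ Y ∩ S and x ∉ C, from which x ∈ S ∪ ((S ∖ C) ∪ C).

Forward inclusion. This inclusion fails. Take Y = ∅, S = {1}, C = ∅; then 1 ∈ S ∪ ((S ∖ C) ∪ C) but 1 ∉ (Y ∩ S) ∖ (C ∩ (S ∩ C)).

(⊆) fails; (⊇) holds.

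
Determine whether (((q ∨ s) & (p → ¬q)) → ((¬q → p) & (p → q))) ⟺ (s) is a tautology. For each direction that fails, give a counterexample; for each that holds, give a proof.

(⇒) fails and (⇐) fails.

(⟹) This fails. Under p = F, q = F, s = F, the left side is true but the right side is false.

(⟸) This fails. Under p = F, q = F, s = T, the left side is false but the right side is true.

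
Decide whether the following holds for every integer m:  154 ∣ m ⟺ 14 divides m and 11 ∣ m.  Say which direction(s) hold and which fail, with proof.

Forward direction. If 154 ∣ m, write m = 154q. Since 154 = 11·14, m = 14·(11q), so 14 ∣ m; and since 154 = 14·11, m = 11·(14q), so 11 ∣ m.

Converse. Suppose 14 ∣ m and 11 ∣ m. Any common multiple of 14 and 11 is a multiple of their lcm; here gcd(14, 11) = 1, so lcm(14, 11) = 14·11 = 154, so 154 ∣ m.

The biconditional holds.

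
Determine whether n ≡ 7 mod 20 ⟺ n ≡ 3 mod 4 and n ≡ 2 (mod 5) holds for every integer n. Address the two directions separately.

[⇐] If n ≡ 3 (mod 4) and n ≡ 2 (mod 5), then by the Chinese remainder theorem n ≡ 7 (mod 20). This is exactly n ≡ 7 (mod 20).

[⇒] Suppose n ≡ 7 (mod 20); write n = 20j + 7. Since 4 ∣ 20, reducing mod 4 gives n ≡ 7 ≡ 3 (mod 4); since 5 ∣ 20, reducing mod 5 gives n ≡ 7 ≡ 2 (mod 5).

Equivalent; both directions hold.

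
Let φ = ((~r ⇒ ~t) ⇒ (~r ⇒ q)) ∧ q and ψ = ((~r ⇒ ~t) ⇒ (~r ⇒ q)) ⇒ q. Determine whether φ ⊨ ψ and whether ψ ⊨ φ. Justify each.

Converse. This fails. Under r = F, t = F, q = F, the left side is false but the right side is true.

Forward direction. Assume the antecedent. If r is true, the antecedent forces (r = T, t = F, q = T) or (r = T, t = T, q = T), and ((~r ⇒ ~t) ⇒ (~r ⇒ q)) ⇒ q holds there. If r is false, the antecedent forces (r = F, t = F, q = T) or (r = F, t = T, q = T), and ((~r ⇒ ~t) ⇒ (~r ⇒ q)) ⇒ q holds there. Either way ((~r ⇒ ~t) ⇒ (~r ⇒ q)) ⇒ q holds.

Only the forward direction holds.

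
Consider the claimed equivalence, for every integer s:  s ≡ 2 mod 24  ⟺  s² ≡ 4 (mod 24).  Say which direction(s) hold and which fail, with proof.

Only the forward implication holds.

Converse. This fails: take s = 10. Then 10² = 100 ≡ 4 (mod 24), yet 10 ≡ 10 (mod 24), not 2.

Forward direction. Suppose s ≡ 2 mod 24. Write s = 24j + 2. Then (24j + 2)² = 576j² + 96j + 4 = 24(24j² + 4j) + 4, so s² ≡ 4 (mod 24).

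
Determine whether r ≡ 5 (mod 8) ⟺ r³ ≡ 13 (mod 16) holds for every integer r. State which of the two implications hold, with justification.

Only the reverse direction holds.

[⇐] The residues r modulo 16 with r³ ≡ 13 (mod 16) are exactly {5}, and each is ≡ 5 (mod 8).

[⇒] This fails: take r = 13. Then 13 ≡ 5 (mod 8), but 13³ = 2197 ≡ 5 (mod 16), not 13.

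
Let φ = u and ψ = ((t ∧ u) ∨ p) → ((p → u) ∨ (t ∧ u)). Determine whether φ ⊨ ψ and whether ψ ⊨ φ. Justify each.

(→) Assume the antecedent. If t is true, the antecedent forces (t = T, u = T, p = F) or (t = T, u = T, p = T), and the consequent holds there. If t is false, the antecedent forces (t = F, u = T, p = F) or (t = F, u = T, p = T), and the consequent holds there. Either way the consequent holds.

(←) This fails. Under t = F, u = F, p = F, the left side is false but the right side is true.

(⇒) holds; (⇐) fails.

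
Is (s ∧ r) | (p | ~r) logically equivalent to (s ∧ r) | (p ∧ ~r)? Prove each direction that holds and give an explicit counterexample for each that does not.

(→) This fails. Under p = F, r = F, s = F, the left side is true but the right side is false.

(←) Assume the antecedent. If p is true, (s ∧ r) | (p | ~r) reduces to true regardless of the other variables. If p is false, the antecedent forces (p = F, r = T, s = T), and (s ∧ r) | (p | ~r) holds there. Either way (s ∧ r) | (p | ~r) holds.

Not equivalent: only (⇐) holds.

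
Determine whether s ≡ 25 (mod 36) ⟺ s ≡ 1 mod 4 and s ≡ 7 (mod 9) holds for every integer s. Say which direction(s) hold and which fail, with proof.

Both directions hold; the statement is true.

[⇐] If s ≡ 1 (mod 4) and s ≡ 7 (mod 9), then by the Chinese remainder theorem s ≡ 25 (mod 36). This is exactly s ≡ 25 (mod 36).

[⇒] Suppose s ≡ 25 (mod 36); write s = 36j + 25. Since 4 ∣ 36, reducing mod 4 gives s ≡ 25 ≡ 1 (mod 4); since 9 ∣ 36, reducing mod 9 gives s ≡ 25 ≡ 7 (mod 9).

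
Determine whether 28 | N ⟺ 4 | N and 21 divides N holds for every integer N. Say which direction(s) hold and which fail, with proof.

The forward direction fails; the converse holds.

(⇒) This fails: take N = 28. Certainly 28 ∣ 28, but 21 ∤ 28.

(⇐) Suppose 4 ∣ N and 21 ∣ N. Any common multiple of 4 and 21 is a multiple of their lcm; here gcd(4, 21) = 1, so lcm(4, 21) = 4·21 = 84, so 84 ∣ N. Since 28 ∣ 84, it follows that 28 ∣ N.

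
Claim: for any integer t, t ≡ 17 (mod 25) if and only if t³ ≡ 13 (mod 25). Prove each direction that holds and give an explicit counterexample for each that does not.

(⟹) Suppose t ≡ 17 (mod 25). Write t = 25j + 17. Then (25j + 17)³ = 15625j³ + 31875j² + 21675j + 4913 = 25(625j³ + 1275j² + 867j + 196) + 13, so t³ ≡ 13 (mod 25).

(⟸) Conversely, suppose t³ ≡ 13 (mod 25). The only residue r in {0, …, 24} with r³ ≡ 13 (mod 25) is r = 17, so t ≡ 17 (mod 25).

The biconditional holds.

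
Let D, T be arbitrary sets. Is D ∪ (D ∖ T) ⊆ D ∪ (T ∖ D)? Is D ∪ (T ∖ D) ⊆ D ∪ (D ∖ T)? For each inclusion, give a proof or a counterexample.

The sets are not equal: only the forward inclusion holds.

(⊆) Let x ∈ D ∪ (D ∖ T). Then either x ∈ D and x ∉ T; or x ∈ D ∩ T. In each case x ∈ D ∪ (T ∖ D), so D ∪ (D ∖ T) ⊆ D ∪ (T ∖ D).

(⊇) This inclusion fails. Take D = ∅, T = {1}; then 1 ∈ D ∪ (T ∖ D) but 1 ∉ D ∪ (D ∖ T).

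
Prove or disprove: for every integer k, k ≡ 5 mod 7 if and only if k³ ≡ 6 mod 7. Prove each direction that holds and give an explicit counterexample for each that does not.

(⟹) Suppose k ≡ 5 mod 7. Write k = 7j + 5. Then (7j + 5)³ = 343j³ + 735j² + 525j + 125 = 7(49j³ + 105j² + 75j + 17) + 6, so k³ ≡ 6 (mod 7).

(⟸) This fails: take k = 3. Then 3³ = 27 ≡ 6 (mod 7), yet 3 ≡ 3 (mod 7), not 5.

Only the forward direction holds.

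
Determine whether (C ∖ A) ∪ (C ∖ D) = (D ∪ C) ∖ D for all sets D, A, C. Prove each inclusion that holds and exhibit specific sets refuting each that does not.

(⊆) This inclusion fails. Take D = {1}, A = ∅, C = {1}; then 1 ∈ (C ∖ A) ∪ (C ∖ D) but 1 ∉ (D ∪ C) ∖ D.

(⊇) Let x ∈ (D ∪ C) ∖ D. Then either x ∈ C and x ∉ D, A; or x ∈ A ∩ C and x ∉ D. In each case x ∈ (C ∖ A) ∪ (C ∖ D), so (D ∪ C) ∖ D ⊆ (C ∖ A) ∪ (C ∖ D).

(⊆) fails; (⊇) holds.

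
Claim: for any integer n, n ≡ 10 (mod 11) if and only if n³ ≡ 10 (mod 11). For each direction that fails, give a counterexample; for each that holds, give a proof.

Both implications hold.

[⇒] Suppose n ≡ 10 (mod 11). Write n = 11j + 10. Then (11j + 10)³ = 1331j³ + 3630j² + 3300j + 1000 = 11(121j³ + 330j² + 300j + 90) + 10, so n³ ≡ 10 (mod 11).

[⇐] For the converse, argue contrapositively. If n ≢ 10 (mod 11), then n is congruent to one of 0, 1, 2, 3, 4, 5, 6, 7, 8, 9 modulo 11, and these give n³ ≡ 0, 1, 8, 5, 9, 4, 7, 2, 6, 3 respectively — never 10.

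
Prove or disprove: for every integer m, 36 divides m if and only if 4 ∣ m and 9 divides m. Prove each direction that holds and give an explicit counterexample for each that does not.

Forward direction. If 36 ∣ m, write m = 36q. Since 36 = 9·4, m = 4·(9q), so 4 ∣ m; and since 36 = 4·9, m = 9·(4q), so 9 ∣ m.

Converse. Suppose 4 ∣ m and 9 ∣ m. Any common multiple of 4 and 9 is a multiple of their lcm; here gcd(4, 9) = 1, so lcm(4, 9) = 4·9 = 36, so 36 ∣ m.

Both directions hold.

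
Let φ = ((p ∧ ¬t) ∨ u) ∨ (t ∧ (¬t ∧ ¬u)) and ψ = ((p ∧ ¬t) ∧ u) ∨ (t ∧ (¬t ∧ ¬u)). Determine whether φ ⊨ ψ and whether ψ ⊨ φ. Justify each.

Not equivalent: only (⇐) holds.

(⟹) This fails. Under u = T, t = F, p = F, the left side is true but the right side is false.

(⟸) Assume the antecedent. If u is true, the consequent reduces to true regardless of the other variables. If u is false, the antecedent cannot hold. Either way the consequent holds.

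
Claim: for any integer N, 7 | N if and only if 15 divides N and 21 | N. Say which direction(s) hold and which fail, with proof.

Forward direction. This fails: take N = 7. Certainly 7 ∣ 7, but 15 ∤ 7.

Converse. Suppose 15 ∣ N and 21 ∣ N. Any common multiple of 15 and 21 is a multiple of their lcm; here lcm(15, 21) = 15·21/gcd(15, 21) = 315/3 = 105, so 105 ∣ N. Since 7 ∣ 105, it follows that 7 ∣ N.

Only the converse holds.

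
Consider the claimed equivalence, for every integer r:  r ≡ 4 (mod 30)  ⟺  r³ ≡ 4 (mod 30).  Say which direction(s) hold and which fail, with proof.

(⇐) Suppose r³ ≡ 4 (mod 30). The only residue r in {0, …, 29} with r³ ≡ 4 (mod 30) is r = 4, so r ≡ 4 (mod 30).

(⇒) Suppose r ≡ 4 (mod 30). Write r = 30j + 4. Then (30j + 4)³ = 27000j³ + 10800j² + 1440j + 64 = 30(900j³ + 360j² + 48j + 2) + 4, so r³ ≡ 4 (mod 30).

The biconditional holds.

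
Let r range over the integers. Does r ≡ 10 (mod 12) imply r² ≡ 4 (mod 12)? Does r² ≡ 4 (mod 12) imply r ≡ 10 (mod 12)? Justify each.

(⟹) Suppose r ≡ 10 (mod 12). Write r = 12j + 10. Then (12j + 10)² = 144j² + 240j + 100 = 12(12j² + 20j + 8) + 4, so r² ≡ 4 (mod 12).

(⟸) This fails: take r = 2. Then 2² = 4 ≡ 4 (mod 12), yet 2 ≡ 2 (mod 12), not 10.

The forward direction holds; the converse fails.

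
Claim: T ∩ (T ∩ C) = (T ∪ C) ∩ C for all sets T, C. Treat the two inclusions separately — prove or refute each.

(⟹) Let x ∈ T ∩ (T ∩ C). Then x ∈ T ∩ C, from which x ∈ (T ∪ C) ∩ C.

(⟸) This inclusion fails. Take T = ∅, C = {1}; then 1 ∈ (T ∪ C) ∩ C but 1 ∉ T ∩ (T ∩ C).

(⊆) holds; (⊇) fails.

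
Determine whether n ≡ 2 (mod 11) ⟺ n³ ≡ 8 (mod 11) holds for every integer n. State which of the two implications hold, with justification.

The biconditional holds.

(←) Suppose n³ ≡ 8 (mod 11). The only residue r in {0, …, 10} with r³ ≡ 8 (mod 11) is r = 2, so n ≡ 2 (mod 11).

(→) Suppose n ≡ 2 (mod 11). Write n = 11j + 2. Then (11j + 2)³ = 1331j³ + 726j² + 132j + 8 = 11(121j³ + 66j² + 12j) + 8, so n³ ≡ 8 (mod 11).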